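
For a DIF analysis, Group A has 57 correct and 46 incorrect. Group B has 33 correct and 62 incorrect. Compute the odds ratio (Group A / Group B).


Odds_A = 57/46 = 1.2391
Odds_B = 33/62 = 0.5323
OR = Odds_A / Odds_B = 1.2391 / 0.5323
Exactly, OR = (57 * 62) / (46 * 33) = 3534 / 1518
OR = 2.3281

2.3281


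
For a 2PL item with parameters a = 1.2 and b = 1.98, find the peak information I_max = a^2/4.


For 2PL, max info at theta = b = 1.98
I_max = a^2 / 4 = 1.2^2 / 4
= 1.44 / 4
I_max = 0.36

0.36


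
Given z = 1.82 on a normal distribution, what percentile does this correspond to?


CDF(z) = 0.5 * (1 + erf(z/sqrt(2)))
erf(1.2869) = 0.9312
CDF = 0.9656
Percentile rank = 0.9656 * 100 = 96.56

96.56


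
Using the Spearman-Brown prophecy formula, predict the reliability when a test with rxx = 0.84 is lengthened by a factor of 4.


r_new = (n * rxx) / (1 + (n-1) * rxx)
r_new = (4 * 0.84) / (1 + 3 * 0.84)
r_new = 3.36 / 3.52
r_new = 0.9545

0.9545


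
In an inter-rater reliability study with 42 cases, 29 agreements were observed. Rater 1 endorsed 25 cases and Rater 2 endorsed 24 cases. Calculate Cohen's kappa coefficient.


P_o = 29/42 = 0.690476
P_e = (25*24 + 17*18) / 1764 = 0.513605
kappa = (P_o - P_e) / (1 - P_e)
kappa = (0.690476 - 0.513605) / (1 - 0.513605)
kappa = 0.3636

0.3636


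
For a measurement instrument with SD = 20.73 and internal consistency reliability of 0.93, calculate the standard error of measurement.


SEM = SD * sqrt(1 - rxx)
SEM = 20.73 * sqrt(1 - 0.93)
SEM = 20.73 * sqrt(0.07) = 20.73 * 0.264575
SEM = 5.4846

5.4846


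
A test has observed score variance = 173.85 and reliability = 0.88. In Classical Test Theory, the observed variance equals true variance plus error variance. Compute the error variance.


var_true = rxx * var_obs = 0.88 * 173.85 = 152.988
var_error = var_obs - var_true
var_error = 173.85 - 152.988
var_error = 20.862

20.862


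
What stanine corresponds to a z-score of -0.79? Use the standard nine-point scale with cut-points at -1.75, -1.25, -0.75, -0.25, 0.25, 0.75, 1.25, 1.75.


Stanine boundaries: [-1.75, -1.25, -0.75, -0.25, 0.25, 0.75, 1.25, 1.75]
z = -0.79
Check each boundary:
  z >= -1.75 -> could be stanine 2
  z >= -1.25 -> could be stanine 3
  z < -0.75
  z < -0.25
  z < 0.25
  z < 0.75
  z < 1.25
  z < 1.75
Highest qualifying boundary gives stanine = 3

3


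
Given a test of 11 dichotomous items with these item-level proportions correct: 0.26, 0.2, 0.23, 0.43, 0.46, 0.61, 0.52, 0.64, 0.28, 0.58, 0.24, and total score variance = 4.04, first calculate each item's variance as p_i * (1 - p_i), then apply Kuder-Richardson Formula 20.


For each item, compute p_i * q_i:
  Item 1: 0.26 * 0.74 = 0.1924
  Item 2: 0.2 * 0.8 = 0.16
  Item 3: 0.23 * 0.77 = 0.1771
  Item 4: 0.43 * 0.57 = 0.2451
  Item 5: 0.46 * 0.54 = 0.2484
  Item 6: 0.61 * 0.39 = 0.2379
  Item 7: 0.52 * 0.48 = 0.2496
  Item 8: 0.64 * 0.36 = 0.2304
  Item 9: 0.28 * 0.72 = 0.2016
  Item 10: 0.58 * 0.42 = 0.2436
  Item 11: 0.24 * 0.76 = 0.1824
Sum(p_i * q_i) = 0.1924 + 0.16 + 0.1771 + 0.2451 + 0.2484 + 0.2379 + 0.2496 + 0.2304 + 0.2016 + 0.2436 + 0.1824 = 2.3685
KR-20 = (k/(k-1)) * (1 - Sum(p_i*q_i) / Var_total)
= (11/10) * (1 - 2.3685/4.04)
= 1.1 * 0.4137
KR-20 = 0.4551

0.4551


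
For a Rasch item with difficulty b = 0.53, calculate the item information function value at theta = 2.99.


P = 1/(1+exp(-(2.99-0.53))) = 0.9213
I = P*(1-P) = 0.9213 * 0.0787
I = 0.0725

0.0725


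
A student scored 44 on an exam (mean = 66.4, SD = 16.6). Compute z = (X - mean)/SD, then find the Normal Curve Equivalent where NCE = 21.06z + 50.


z = (X - mean) / SD = (44 - 66.4) / 16.6
z = -22.4 / 16.6
z = -1.3494
NCE = NCE = 21.06z + 50
Carry z at full precision (z = -22.4 / 16.6) into the conversion:
NCE = 21.06 * (-22.4 / 16.6) + 50 = -471.744 / 16.6 + 50
NCE = -28.4183 + 50
NCE = 21.5817

21.5817


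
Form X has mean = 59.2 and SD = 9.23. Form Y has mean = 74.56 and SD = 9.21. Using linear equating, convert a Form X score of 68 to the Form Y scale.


slope = SD_Y / SD_X = 9.21 / 9.23 ~ 0.9978
intercept = mean_Y - slope * mean_X = 74.56 - (9.21 / 9.23) * 59.2 ~ 15.4883
Y = slope * X + intercept. To avoid rounding drift from the rounded slope/intercept, evaluate the equivalent form Y = mean_Y + SD_Y * (X - mean_X) / SD_X at full precision:
Y = 74.56 + 9.21 * (68 - 59.2) / 9.23
Y = 74.56 + 9.21 * 8.8 / 9.23
Y = 74.56 + 81.048 / 9.23
Y = 74.56 + 8.7809
Y = 83.3409

83.3409


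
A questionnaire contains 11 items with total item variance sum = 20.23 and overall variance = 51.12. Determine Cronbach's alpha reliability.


alpha = (k/(k-1)) * (1 - sum(si^2)/s_total^2)
= (11/10) * (1 - 20.23/51.12)
alpha = 0.6647

0.6647


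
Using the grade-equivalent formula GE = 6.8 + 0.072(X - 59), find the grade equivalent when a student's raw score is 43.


raw - median = 43 - 59 = -16
slope * diff = 0.072 * -16 = -1.152
GE = 6.8 + -1.152
GE = 5.648

5.648


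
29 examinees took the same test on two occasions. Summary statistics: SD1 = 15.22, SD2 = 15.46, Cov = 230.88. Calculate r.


r = cov(X,Y) / (SD_X * SD_Y)
r = 230.88 / (15.22 * 15.46)
r = 230.88 / 235.3012
r = 0.9812

0.9812


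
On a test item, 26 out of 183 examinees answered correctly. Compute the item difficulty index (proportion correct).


Item difficulty p = number correct / total examinees
p = 26 / 183
p = 0.1421

0.1421


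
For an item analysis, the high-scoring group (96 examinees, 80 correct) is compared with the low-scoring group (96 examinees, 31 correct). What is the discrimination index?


p_upper = 80/96 = 0.8333
p_lower = 31/96 = 0.3229
D = 0.8333 - 0.3229 = 0.5104

0.5104


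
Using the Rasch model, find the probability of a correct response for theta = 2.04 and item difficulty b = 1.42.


theta - b = 2.04 - 1.42 = 0.62
exp(-(theta - b)) = exp(-0.62) = 0.5379
P = 1 / (1 + 0.5379)
P = 0.6502

0.6502


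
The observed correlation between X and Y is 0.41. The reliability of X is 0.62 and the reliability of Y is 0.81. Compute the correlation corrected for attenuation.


r_corrected = rxy / sqrt(rxx * ryy)
= 0.41 / sqrt(0.62 * 0.81)
= 0.41 / sqrt(0.5022)
= 0.41 / 0.708661
r_corrected = 0.5786

0.5786


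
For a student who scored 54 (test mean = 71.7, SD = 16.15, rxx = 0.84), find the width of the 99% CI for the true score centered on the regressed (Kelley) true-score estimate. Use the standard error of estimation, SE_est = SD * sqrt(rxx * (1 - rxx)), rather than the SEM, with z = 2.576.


True score estimate = 0.84*54 + 0.16*71.7 = 56.832
SE_est = SD * sqrt(rxx * (1 - rxx)) = 16.15 * sqrt(0.84 * 0.16) = 16.15 * sqrt(0.1344) = 5.920688
CI = T_est +/- z * SE_est, so width = 2 * z * SE_est = 2 * 2.576 * 5.920688
Width = 30.5034

30.5034


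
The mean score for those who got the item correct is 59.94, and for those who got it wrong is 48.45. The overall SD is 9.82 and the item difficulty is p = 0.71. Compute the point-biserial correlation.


q = 1 - p = 0.29
rpb = ((M1 - M0) / SD) * sqrt(p * q)
rpb = ((59.94 - 48.45) / 9.82) * sqrt(0.71 * 0.29)
rpb = 0.5309

0.5309


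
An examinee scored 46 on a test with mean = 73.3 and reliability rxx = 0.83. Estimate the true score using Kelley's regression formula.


T_est = rxx * X + (1 - rxx) * mean
T_est = 0.83 * 46 + 0.17 * 73.3
T_est = 38.18 + 12.461
T_est = 50.641

50.641


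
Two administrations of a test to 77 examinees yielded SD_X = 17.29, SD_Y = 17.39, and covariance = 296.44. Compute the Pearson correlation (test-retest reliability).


r = cov(X,Y) / (SD_X * SD_Y)
r = 296.44 / (17.29 * 17.39)
r = 296.44 / 300.6731
r = 0.9859

0.9859


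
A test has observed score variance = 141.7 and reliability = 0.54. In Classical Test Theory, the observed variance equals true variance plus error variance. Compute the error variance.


var_true = rxx * var_obs = 0.54 * 141.7 = 76.518
var_error = var_obs - var_true
var_error = 141.7 - 76.518
var_error = 65.182

65.182


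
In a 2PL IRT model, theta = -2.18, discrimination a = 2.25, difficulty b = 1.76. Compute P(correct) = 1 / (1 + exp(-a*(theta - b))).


a*(theta - b) = 2.25 * (-2.18 - 1.76) = -8.865
exp(--8.865) = 7079.7934
P = 1 / (1 + 7079.7934)
P = 0.0001

0.0001


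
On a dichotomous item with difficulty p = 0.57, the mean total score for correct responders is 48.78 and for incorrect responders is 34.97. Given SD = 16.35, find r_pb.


q = 1 - p = 0.43
rpb = ((M1 - M0) / SD) * sqrt(p * q)
rpb = ((48.78 - 34.97) / 16.35) * sqrt(0.57 * 0.43)
rpb = 0.4182

0.4182


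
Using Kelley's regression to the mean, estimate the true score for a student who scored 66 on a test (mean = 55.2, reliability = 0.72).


T_est = rxx * X + (1 - rxx) * mean
T_est = 0.72 * 66 + 0.28 * 55.2
T_est = 47.52 + 15.456
T_est = 62.976

62.976


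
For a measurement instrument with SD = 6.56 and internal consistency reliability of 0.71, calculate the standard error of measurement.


SEM = SD * sqrt(1 - rxx)
SEM = 6.56 * sqrt(1 - 0.71)
SEM = 6.56 * sqrt(0.29) = 6.56 * 0.538516
SEM = 3.5327

3.5327


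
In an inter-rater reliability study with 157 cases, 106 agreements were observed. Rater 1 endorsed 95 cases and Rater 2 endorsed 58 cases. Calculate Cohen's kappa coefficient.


P_o = 106/157 = 0.675159
P_e = (95*58 + 62*99) / 24649 = 0.472555
kappa = (P_o - P_e) / (1 - P_e)
kappa = (0.675159 - 0.472555) / (1 - 0.472555)
kappa = 0.3841

0.3841


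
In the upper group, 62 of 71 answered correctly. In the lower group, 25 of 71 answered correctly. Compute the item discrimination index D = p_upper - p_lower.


p_upper = 62/71 = 0.8732
p_lower = 25/71 = 0.3521
D = 0.8732 - 0.3521 = 0.5211

0.5211


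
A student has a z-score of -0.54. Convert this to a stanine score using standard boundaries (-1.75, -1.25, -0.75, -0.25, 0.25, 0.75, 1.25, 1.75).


Stanine boundaries: [-1.75, -1.25, -0.75, -0.25, 0.25, 0.75, 1.25, 1.75]
z = -0.54
Check each boundary:
  z >= -1.75 -> could be stanine 2
  z >= -1.25 -> could be stanine 3
  z >= -0.75 -> could be stanine 4
  z < -0.25
  z < 0.25
  z < 0.75
  z < 1.25
  z < 1.75
Highest qualifying boundary gives stanine = 4

4


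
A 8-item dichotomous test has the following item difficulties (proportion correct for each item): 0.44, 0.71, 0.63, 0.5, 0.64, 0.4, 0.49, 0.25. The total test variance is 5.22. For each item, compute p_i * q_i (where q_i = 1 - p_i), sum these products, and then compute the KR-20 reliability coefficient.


For each item, compute p_i * q_i:
  Item 1: 0.44 * 0.56 = 0.2464
  Item 2: 0.71 * 0.29 = 0.2059
  Item 3: 0.63 * 0.37 = 0.2331
  Item 4: 0.5 * 0.5 = 0.25
  Item 5: 0.64 * 0.36 = 0.2304
  Item 6: 0.4 * 0.6 = 0.24
  Item 7: 0.49 * 0.51 = 0.2499
  Item 8: 0.25 * 0.75 = 0.1875
Sum(p_i * q_i) = 0.2464 + 0.2059 + 0.2331 + 0.25 + 0.2304 + 0.24 + 0.2499 + 0.1875 = 1.8432
KR-20 = (k/(k-1)) * (1 - Sum(p_i*q_i) / Var_total)
= (8/7) * (1 - 1.8432/5.22)
= 1.1429 * 0.6469
KR-20 = 0.7393

0.7393


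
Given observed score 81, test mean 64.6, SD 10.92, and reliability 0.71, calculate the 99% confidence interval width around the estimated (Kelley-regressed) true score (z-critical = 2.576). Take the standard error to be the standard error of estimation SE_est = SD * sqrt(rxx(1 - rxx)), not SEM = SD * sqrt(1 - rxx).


True score estimate = 0.71*81 + 0.29*64.6 = 76.244
SE_est = SD * sqrt(rxx * (1 - rxx)) = 10.92 * sqrt(0.71 * 0.29) = 10.92 * sqrt(0.2059) = 4.955082
CI = T_est +/- z * SE_est, so width = 2 * z * SE_est = 2 * 2.576 * 4.955082
Width = 25.5286

25.5286


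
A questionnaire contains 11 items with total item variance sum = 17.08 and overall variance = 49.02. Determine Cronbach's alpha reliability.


alpha = (k/(k-1)) * (1 - sum(si^2)/s_total^2)
= (11/10) * (1 - 17.08/49.02)
alpha = 0.7167

0.7167


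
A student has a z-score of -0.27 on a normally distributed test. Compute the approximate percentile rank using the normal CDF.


CDF(z) = 0.5 * (1 + erf(z/sqrt(2)))
erf(-0.1909) = -0.2128
CDF = 0.3936
Percentile rank = 0.3936 * 100 = 39.36

39.36


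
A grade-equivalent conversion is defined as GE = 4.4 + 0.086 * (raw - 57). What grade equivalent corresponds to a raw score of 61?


raw - median = 61 - 57 = 4
slope * diff = 0.086 * 4 = 0.344
GE = 4.4 + 0.344
GE = 4.744

4.744


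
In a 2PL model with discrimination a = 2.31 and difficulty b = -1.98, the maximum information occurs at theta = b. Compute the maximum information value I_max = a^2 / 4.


For 2PL, max info at theta = b = -1.98
I_max = a^2 / 4 = 2.31^2 / 4
= 5.3361 / 4
I_max = 1.334

1.334


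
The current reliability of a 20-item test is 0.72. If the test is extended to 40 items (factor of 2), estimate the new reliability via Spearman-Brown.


r_new = (n * rxx) / (1 + (n-1) * rxx)
r_new = (2 * 0.72) / (1 + 1 * 0.72)
r_new = 1.44 / 1.72
r_new = 0.8372

0.8372


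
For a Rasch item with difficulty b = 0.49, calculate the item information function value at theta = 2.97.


P = 1/(1+exp(-(2.97-0.49))) = 0.9227
I = P*(1-P) = 0.9227 * 0.0773
I = 0.0713

0.0713


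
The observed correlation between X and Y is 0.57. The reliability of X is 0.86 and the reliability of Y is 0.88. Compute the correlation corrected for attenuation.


r_corrected = rxy / sqrt(rxx * ryy)
= 0.57 / sqrt(0.86 * 0.88)
= 0.57 / sqrt(0.7568)
= 0.57 / 0.869943
r_corrected = 0.6552

0.6552


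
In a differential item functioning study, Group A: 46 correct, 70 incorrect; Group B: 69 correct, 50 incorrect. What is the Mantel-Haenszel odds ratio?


Odds_A = 46/70 = 0.6571
Odds_B = 69/50 = 1.38
OR = Odds_A / Odds_B = 0.6571 / 1.38
Exactly, OR = (46 * 50) / (70 * 69) = 2300 / 4830
OR = 0.4762

0.4762


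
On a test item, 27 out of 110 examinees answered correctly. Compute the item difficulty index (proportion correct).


Item difficulty p = number correct / total examinees
p = 27 / 110
p = 0.2455

0.2455


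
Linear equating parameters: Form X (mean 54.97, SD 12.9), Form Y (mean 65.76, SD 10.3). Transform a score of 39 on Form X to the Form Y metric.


slope = SD_Y / SD_X = 10.3 / 12.9 ~ 0.7984
intercept = mean_Y - slope * mean_X = 65.76 - (10.3 / 12.9) * 54.97 ~ 21.8692
Y = slope * X + intercept. To avoid rounding drift from the rounded slope/intercept, evaluate the equivalent form Y = mean_Y + SD_Y * (X - mean_X) / SD_X at full precision:
Y = 65.76 + 10.3 * (39 - 54.97) / 12.9
Y = 65.76 - 10.3 * 15.97 / 12.9
Y = 65.76 - 164.491 / 12.9
Y = 65.76 - 12.7512
Y = 53.0088

53.0088


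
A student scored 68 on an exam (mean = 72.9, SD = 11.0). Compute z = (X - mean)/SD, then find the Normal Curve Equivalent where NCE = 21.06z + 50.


z = (X - mean) / SD = (68 - 72.9) / 11.0
z = -4.9 / 11.0
z = -0.4455
NCE = NCE = 21.06z + 50
Carry z at full precision (z = -4.9 / 11.0) into the conversion:
NCE = 21.06 * (-4.9 / 11.0) + 50 = -103.194 / 11.0 + 50
NCE = -9.3813 + 50
NCE = 40.6187

40.6187


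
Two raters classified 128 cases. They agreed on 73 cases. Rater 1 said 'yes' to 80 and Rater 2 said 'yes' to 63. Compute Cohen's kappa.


P_o = 73/128 = 0.570312
P_e = (80*63 + 48*65) / 16384 = 0.498047
kappa = (P_o - P_e) / (1 - P_e)
kappa = (0.570312 - 0.498047) / (1 - 0.498047)
kappa = 0.144

0.144


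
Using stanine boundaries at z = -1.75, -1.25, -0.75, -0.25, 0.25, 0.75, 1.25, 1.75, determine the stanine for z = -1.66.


Stanine boundaries: [-1.75, -1.25, -0.75, -0.25, 0.25, 0.75, 1.25, 1.75]
z = -1.66
Check each boundary:
  z >= -1.75 -> could be stanine 2
  z < -1.25
  z < -0.75
  z < -0.25
  z < 0.25
  z < 0.75
  z < 1.25
  z < 1.75
Highest qualifying boundary gives stanine = 2

2


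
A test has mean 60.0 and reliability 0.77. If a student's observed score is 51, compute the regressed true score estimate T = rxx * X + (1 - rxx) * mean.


T_est = rxx * X + (1 - rxx) * mean
T_est = 0.77 * 51 + 0.23 * 60.0
T_est = 39.27 + 13.8
T_est = 53.07

53.07


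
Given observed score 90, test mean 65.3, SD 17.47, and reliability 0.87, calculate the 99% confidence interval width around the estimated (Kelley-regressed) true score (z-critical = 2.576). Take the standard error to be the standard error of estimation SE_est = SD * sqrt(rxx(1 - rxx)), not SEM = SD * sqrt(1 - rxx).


True score estimate = 0.87*90 + 0.13*65.3 = 86.789
SE_est = SD * sqrt(rxx * (1 - rxx)) = 17.47 * sqrt(0.87 * 0.13) = 17.47 * sqrt(0.1131) = 5.875221
CI = T_est +/- z * SE_est, so width = 2 * z * SE_est = 2 * 2.576 * 5.875221
Width = 30.2691

30.2691


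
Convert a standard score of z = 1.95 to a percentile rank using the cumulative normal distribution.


CDF(z) = 0.5 * (1 + erf(z/sqrt(2)))
erf(1.3789) = 0.9488
CDF = 0.9744
Percentile rank = 0.9744 * 100 = 97.44

97.44


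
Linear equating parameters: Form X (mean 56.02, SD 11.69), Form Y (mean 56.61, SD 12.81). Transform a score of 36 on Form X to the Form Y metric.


slope = SD_Y / SD_X = 12.81 / 11.69 ~ 1.0958
intercept = mean_Y - slope * mean_X = 56.61 - (12.81 / 11.69) * 56.02 ~ -4.7772
Y = slope * X + intercept. To avoid rounding drift from the rounded slope/intercept, evaluate the equivalent form Y = mean_Y + SD_Y * (X - mean_X) / SD_X at full precision:
Y = 56.61 + 12.81 * (36 - 56.02) / 11.69
Y = 56.61 - 12.81 * 20.02 / 11.69
Y = 56.61 - 256.4562 / 11.69
Y = 56.61 - 21.9381
Y = 34.6719

34.6719


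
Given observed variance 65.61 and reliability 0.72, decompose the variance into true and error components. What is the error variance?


var_true = rxx * var_obs = 0.72 * 65.61 = 47.2392
var_error = var_obs - var_true
var_error = 65.61 - 47.2392
var_error = 18.3708

18.3708


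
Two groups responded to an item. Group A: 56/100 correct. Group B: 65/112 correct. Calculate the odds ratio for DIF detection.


Odds_A = 56/44 = 1.2727
Odds_B = 65/47 = 1.383
OR = Odds_A / Odds_B = 1.2727 / 1.383
Exactly, OR = (56 * 47) / (44 * 65) = 2632 / 2860
OR = 0.9203

0.9203


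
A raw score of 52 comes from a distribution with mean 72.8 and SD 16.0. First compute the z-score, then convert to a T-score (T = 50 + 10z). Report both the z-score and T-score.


z = (X - mean) / SD = (52 - 72.8) / 16.0
z = -20.8 / 16.0
z = -1.3
T-score = T = 50 + 10z
Carry z at full precision (z = -20.8 / 16.0) into the conversion:
T-score = 50 + 10 * (-20.8 / 16.0) = 50 + -208 / 16.0
T-score = 50 + -13.0
T-score = 37.0

37.0


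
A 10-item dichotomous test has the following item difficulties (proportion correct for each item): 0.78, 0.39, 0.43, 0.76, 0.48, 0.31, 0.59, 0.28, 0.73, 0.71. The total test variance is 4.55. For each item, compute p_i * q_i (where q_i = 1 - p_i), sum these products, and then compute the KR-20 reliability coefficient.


For each item, compute p_i * q_i:
  Item 1: 0.78 * 0.22 = 0.1716
  Item 2: 0.39 * 0.61 = 0.2379
  Item 3: 0.43 * 0.57 = 0.2451
  Item 4: 0.76 * 0.24 = 0.1824
  Item 5: 0.48 * 0.52 = 0.2496
  Item 6: 0.31 * 0.69 = 0.2139
  Item 7: 0.59 * 0.41 = 0.2419
  Item 8: 0.28 * 0.72 = 0.2016
  Item 9: 0.73 * 0.27 = 0.1971
  Item 10: 0.71 * 0.29 = 0.2059
Sum(p_i * q_i) = 0.1716 + 0.2379 + 0.2451 + 0.1824 + 0.2496 + 0.2139 + 0.2419 + 0.2016 + 0.1971 + 0.2059 = 2.147
KR-20 = (k/(k-1)) * (1 - Sum(p_i*q_i) / Var_total)
= (10/9) * (1 - 2.147/4.55)
= 1.1111 * 0.5281
KR-20 = 0.5868

0.5868


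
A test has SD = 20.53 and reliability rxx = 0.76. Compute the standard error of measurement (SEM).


SEM = SD * sqrt(1 - rxx)
SEM = 20.53 * sqrt(1 - 0.76)
SEM = 20.53 * sqrt(0.24) = 20.53 * 0.489898
SEM = 10.0576

10.0576


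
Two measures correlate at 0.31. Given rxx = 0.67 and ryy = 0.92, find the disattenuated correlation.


r_corrected = rxy / sqrt(rxx * ryy)
= 0.31 / sqrt(0.67 * 0.92)
= 0.31 / sqrt(0.6164)
= 0.31 / 0.785111
r_corrected = 0.3948

0.3948


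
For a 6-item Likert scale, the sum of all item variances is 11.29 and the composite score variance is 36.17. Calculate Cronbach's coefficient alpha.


alpha = (k/(k-1)) * (1 - sum(si^2)/s_total^2)
= (6/5) * (1 - 11.29/36.17)
alpha = 0.8254

0.8254


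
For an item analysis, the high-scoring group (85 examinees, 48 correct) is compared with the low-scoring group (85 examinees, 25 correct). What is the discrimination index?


p_upper = 48/85 = 0.5647
p_lower = 25/85 = 0.2941
D = 0.5647 - 0.2941 = 0.2706

0.2706


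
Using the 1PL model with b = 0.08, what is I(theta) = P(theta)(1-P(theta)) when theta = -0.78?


P = 1/(1+exp(-(-0.78-0.08))) = 0.2973
I = P*(1-P) = 0.2973 * 0.7027
I = 0.2089

0.2089


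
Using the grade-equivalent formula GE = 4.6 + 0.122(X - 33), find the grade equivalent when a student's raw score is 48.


raw - median = 48 - 33 = 15
slope * diff = 0.122 * 15 = 1.83
GE = 4.6 + 1.83
GE = 6.43

6.43


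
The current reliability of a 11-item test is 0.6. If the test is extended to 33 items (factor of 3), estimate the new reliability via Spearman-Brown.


r_new = (n * rxx) / (1 + (n-1) * rxx)
r_new = (3 * 0.6) / (1 + 2 * 0.6)
r_new = 1.8 / 2.2
r_new = 0.8182

0.8182


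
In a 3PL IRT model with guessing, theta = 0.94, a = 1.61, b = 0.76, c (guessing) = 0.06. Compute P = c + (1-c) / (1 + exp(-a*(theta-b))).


logit = 1.61*(0.94 - 0.76) = 0.2898
P* = 1/(1 + exp(-0.2898)) = 0.5719
P = 0.06 + (1 - 0.06) * 0.5719
P = 0.5976

0.5976


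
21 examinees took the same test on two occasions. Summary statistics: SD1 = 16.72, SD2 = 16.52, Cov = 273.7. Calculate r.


r = cov(X,Y) / (SD_X * SD_Y)
r = 273.7 / (16.72 * 16.52)
r = 273.7 / 276.2144
r = 0.9909

0.9909


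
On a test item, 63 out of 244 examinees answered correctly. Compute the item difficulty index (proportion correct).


Item difficulty p = number correct / total examinees
p = 63 / 244
p = 0.2582

0.2582


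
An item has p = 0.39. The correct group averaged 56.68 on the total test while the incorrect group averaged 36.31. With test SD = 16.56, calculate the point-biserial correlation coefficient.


q = 1 - p = 0.61
rpb = ((M1 - M0) / SD) * sqrt(p * q)
rpb = ((56.68 - 36.31) / 16.56) * sqrt(0.39 * 0.61)
rpb = 0.6

0.6


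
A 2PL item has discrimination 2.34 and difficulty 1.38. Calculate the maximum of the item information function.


For 2PL, max info at theta = b = 1.38
I_max = a^2 / 4 = 2.34^2 / 4
= 5.4756 / 4
I_max = 1.3689

1.3689


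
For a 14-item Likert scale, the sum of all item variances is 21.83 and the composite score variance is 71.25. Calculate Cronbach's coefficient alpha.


alpha = (k/(k-1)) * (1 - sum(si^2)/s_total^2)
= (14/13) * (1 - 21.83/71.25)
alpha = 0.747

0.747


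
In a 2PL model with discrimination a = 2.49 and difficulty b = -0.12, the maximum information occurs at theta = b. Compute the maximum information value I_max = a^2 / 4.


For 2PL, max info at theta = b = -0.12
I_max = a^2 / 4 = 2.49^2 / 4
= 6.2001 / 4
I_max = 1.55

1.55


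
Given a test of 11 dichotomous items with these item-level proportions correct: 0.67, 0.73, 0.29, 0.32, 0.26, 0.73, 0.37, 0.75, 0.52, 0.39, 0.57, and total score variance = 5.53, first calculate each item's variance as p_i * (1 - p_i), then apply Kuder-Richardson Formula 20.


For each item, compute p_i * q_i:
  Item 1: 0.67 * 0.33 = 0.2211
  Item 2: 0.73 * 0.27 = 0.1971
  Item 3: 0.29 * 0.71 = 0.2059
  Item 4: 0.32 * 0.68 = 0.2176
  Item 5: 0.26 * 0.74 = 0.1924
  Item 6: 0.73 * 0.27 = 0.1971
  Item 7: 0.37 * 0.63 = 0.2331
  Item 8: 0.75 * 0.25 = 0.1875
  Item 9: 0.52 * 0.48 = 0.2496
  Item 10: 0.39 * 0.61 = 0.2379
  Item 11: 0.57 * 0.43 = 0.2451
Sum(p_i * q_i) = 0.2211 + 0.1971 + 0.2059 + 0.2176 + 0.1924 + 0.1971 + 0.2331 + 0.1875 + 0.2496 + 0.2379 + 0.2451 = 2.3844
KR-20 = (k/(k-1)) * (1 - Sum(p_i*q_i) / Var_total)
= (11/10) * (1 - 2.3844/5.53)
= 1.1 * 0.5688
KR-20 = 0.6257

0.6257


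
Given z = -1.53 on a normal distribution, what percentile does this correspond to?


CDF(z) = 0.5 * (1 + erf(z/sqrt(2)))
erf(-1.0819) = -0.874
CDF = 0.063
Percentile rank = 0.063 * 100 = 6.3

6.3


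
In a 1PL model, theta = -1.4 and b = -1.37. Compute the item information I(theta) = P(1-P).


P = 1/(1+exp(-(-1.4--1.37))) = 0.4925
I = P*(1-P) = 0.4925 * 0.5075
I = 0.2499

0.2499


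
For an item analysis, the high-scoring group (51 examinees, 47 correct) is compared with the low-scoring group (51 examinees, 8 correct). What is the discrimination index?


p_upper = 47/51 = 0.9216
p_lower = 8/51 = 0.1569
D = 0.9216 - 0.1569 = 0.7647

0.7647


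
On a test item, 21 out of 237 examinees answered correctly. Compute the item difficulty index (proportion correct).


Item difficulty p = number correct / total examinees
p = 21 / 237
p = 0.0886

0.0886


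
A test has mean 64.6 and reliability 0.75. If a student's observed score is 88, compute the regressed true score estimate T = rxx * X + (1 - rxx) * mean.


T_est = rxx * X + (1 - rxx) * mean
T_est = 0.75 * 88 + 0.25 * 64.6
T_est = 66.0 + 16.15
T_est = 82.15

82.15


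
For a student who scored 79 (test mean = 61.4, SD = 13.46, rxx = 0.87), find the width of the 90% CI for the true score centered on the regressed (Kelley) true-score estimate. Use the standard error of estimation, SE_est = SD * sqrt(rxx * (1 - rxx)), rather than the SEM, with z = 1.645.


True score estimate = 0.87*79 + 0.13*61.4 = 76.712
SE_est = SD * sqrt(rxx * (1 - rxx)) = 13.46 * sqrt(0.87 * 0.13) = 13.46 * sqrt(0.1131) = 4.526644
CI = T_est +/- z * SE_est, so width = 2 * z * SE_est = 2 * 1.645 * 4.526644
Width = 14.8927

14.8927


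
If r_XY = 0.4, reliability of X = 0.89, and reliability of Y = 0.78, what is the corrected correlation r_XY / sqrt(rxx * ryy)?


r_corrected = rxy / sqrt(rxx * ryy)
= 0.4 / sqrt(0.89 * 0.78)
= 0.4 / sqrt(0.6942)
= 0.4 / 0.833187
r_corrected = 0.4801

0.4801


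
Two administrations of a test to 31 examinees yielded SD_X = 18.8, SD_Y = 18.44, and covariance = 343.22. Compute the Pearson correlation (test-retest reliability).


r = cov(X,Y) / (SD_X * SD_Y)
r = 343.22 / (18.8 * 18.44)
r = 343.22 / 346.672
r = 0.99

0.99


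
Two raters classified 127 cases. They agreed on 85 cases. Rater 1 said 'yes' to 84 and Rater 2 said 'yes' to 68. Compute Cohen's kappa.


P_o = 85/127 = 0.669291
P_e = (84*68 + 43*59) / 16129 = 0.511439
kappa = (P_o - P_e) / (1 - P_e)
kappa = (0.669291 - 0.511439) / (1 - 0.511439)
kappa = 0.3231

0.3231


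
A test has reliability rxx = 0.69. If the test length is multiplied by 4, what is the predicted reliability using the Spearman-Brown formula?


r_new = (n * rxx) / (1 + (n-1) * rxx)
r_new = (4 * 0.69) / (1 + 3 * 0.69)
r_new = 2.76 / 3.07
r_new = 0.899

0.899


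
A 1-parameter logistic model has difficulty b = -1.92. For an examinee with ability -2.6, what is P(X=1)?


theta - b = -2.6 - -1.92 = -0.68
exp(-(theta - b)) = exp(0.68) = 1.9739
P = 1 / (1 + 1.9739)
P = 0.3363

0.3363


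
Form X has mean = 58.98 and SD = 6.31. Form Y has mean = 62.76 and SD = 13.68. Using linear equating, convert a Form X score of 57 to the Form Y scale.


slope = SD_Y / SD_X = 13.68 / 6.31 ~ 2.168
intercept = mean_Y - slope * mean_X = 62.76 - (13.68 / 6.31) * 58.98 ~ -65.1079
Y = slope * X + intercept. To avoid rounding drift from the rounded slope/intercept, evaluate the equivalent form Y = mean_Y + SD_Y * (X - mean_X) / SD_X at full precision:
Y = 62.76 + 13.68 * (57 - 58.98) / 6.31
Y = 62.76 - 13.68 * 1.98 / 6.31
Y = 62.76 - 27.0864 / 6.31
Y = 62.76 - 4.2926
Y = 58.4674

58.4674


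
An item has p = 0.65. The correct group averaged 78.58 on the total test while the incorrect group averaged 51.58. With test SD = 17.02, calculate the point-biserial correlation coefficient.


q = 1 - p = 0.35
rpb = ((M1 - M0) / SD) * sqrt(p * q)
rpb = ((78.58 - 51.58) / 17.02) * sqrt(0.65 * 0.35)
rpb = 0.7566

0.7566


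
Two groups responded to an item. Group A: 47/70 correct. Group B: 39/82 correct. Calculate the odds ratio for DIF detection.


Odds_A = 47/23 = 2.0435
Odds_B = 39/43 = 0.907
OR = Odds_A / Odds_B = 2.0435 / 0.907
Exactly, OR = (47 * 43) / (23 * 39) = 2021 / 897
OR = 2.2531

2.2531


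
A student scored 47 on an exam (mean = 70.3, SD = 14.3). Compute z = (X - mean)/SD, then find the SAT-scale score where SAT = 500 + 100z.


z = (X - mean) / SD = (47 - 70.3) / 14.3
z = -23.3 / 14.3
z = -1.6294
SAT-scale = SAT = 500 + 100z
Carry z at full precision (z = -23.3 / 14.3) into the conversion:
SAT-scale = 500 + 100 * (-23.3 / 14.3) = 500 + -2330 / 14.3
SAT-scale = 500 + -162.9371
SAT-scale = 337.0629

337.0629


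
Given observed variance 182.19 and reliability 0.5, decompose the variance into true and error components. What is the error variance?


var_true = rxx * var_obs = 0.5 * 182.19 = 91.095
var_error = var_obs - var_true
var_error = 182.19 - 91.095
var_error = 91.095

91.095


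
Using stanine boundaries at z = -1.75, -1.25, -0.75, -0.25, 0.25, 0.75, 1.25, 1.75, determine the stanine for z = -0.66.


Stanine boundaries: [-1.75, -1.25, -0.75, -0.25, 0.25, 0.75, 1.25, 1.75]
z = -0.66
Check each boundary:
  z >= -1.75 -> could be stanine 2
  z >= -1.25 -> could be stanine 3
  z >= -0.75 -> could be stanine 4
  z < -0.25
  z < 0.25
  z < 0.75
  z < 1.25
  z < 1.75
Highest qualifying boundary gives stanine = 4

4


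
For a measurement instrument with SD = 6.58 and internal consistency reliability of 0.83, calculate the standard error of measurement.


SEM = SD * sqrt(1 - rxx)
SEM = 6.58 * sqrt(1 - 0.83)
SEM = 6.58 * sqrt(0.17) = 6.58 * 0.412311
SEM = 2.713

2.713


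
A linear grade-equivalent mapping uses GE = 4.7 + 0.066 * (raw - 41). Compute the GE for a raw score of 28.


raw - median = 28 - 41 = -13
slope * diff = 0.066 * -13 = -0.858
GE = 4.7 + -0.858
GE = 3.842

3.842


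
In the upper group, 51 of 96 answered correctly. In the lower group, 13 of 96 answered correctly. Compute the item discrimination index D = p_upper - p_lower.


p_upper = 51/96 = 0.5312
p_lower = 13/96 = 0.1354
D = 0.5312 - 0.1354 = 0.3958

0.3958


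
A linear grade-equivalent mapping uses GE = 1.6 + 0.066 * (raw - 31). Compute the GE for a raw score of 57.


raw - median = 57 - 31 = 26
slope * diff = 0.066 * 26 = 1.716
GE = 1.6 + 1.716
GE = 3.316

3.316


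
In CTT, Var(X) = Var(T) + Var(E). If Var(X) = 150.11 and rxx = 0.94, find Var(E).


var_true = rxx * var_obs = 0.94 * 150.11 = 141.1034
var_error = var_obs - var_true
var_error = 150.11 - 141.1034
var_error = 9.0066

9.0066


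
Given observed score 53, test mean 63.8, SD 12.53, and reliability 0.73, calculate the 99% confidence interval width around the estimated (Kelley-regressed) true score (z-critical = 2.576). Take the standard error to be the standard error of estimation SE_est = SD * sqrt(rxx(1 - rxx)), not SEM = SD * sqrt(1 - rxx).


True score estimate = 0.73*53 + 0.27*63.8 = 55.916
SE_est = SD * sqrt(rxx * (1 - rxx)) = 12.53 * sqrt(0.73 * 0.27) = 12.53 * sqrt(0.1971) = 5.562812
CI = T_est +/- z * SE_est, so width = 2 * z * SE_est = 2 * 2.576 * 5.562812
Width = 28.6596

28.6596


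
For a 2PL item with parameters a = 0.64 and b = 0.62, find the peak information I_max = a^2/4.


For 2PL, max info at theta = b = 0.62
I_max = a^2 / 4 = 0.64^2 / 4
= 0.4096 / 4
I_max = 0.1024

0.1024


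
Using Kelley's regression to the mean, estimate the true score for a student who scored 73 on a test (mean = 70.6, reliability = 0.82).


T_est = rxx * X + (1 - rxx) * mean
T_est = 0.82 * 73 + 0.18 * 70.6
T_est = 59.86 + 12.708
T_est = 72.568

72.568


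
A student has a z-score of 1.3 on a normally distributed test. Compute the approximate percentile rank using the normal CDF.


CDF(z) = 0.5 * (1 + erf(z/sqrt(2)))
erf(0.9192) = 0.8064
CDF = 0.9032
Percentile rank = 0.9032 * 100 = 90.32

90.32


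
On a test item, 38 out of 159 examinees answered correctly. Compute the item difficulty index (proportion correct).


Item difficulty p = number correct / total examinees
p = 38 / 159
p = 0.239

0.239


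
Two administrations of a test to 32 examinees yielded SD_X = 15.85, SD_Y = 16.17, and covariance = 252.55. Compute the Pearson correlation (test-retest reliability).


r = cov(X,Y) / (SD_X * SD_Y)
r = 252.55 / (15.85 * 16.17)
r = 252.55 / 256.2945
r = 0.9854

0.9854


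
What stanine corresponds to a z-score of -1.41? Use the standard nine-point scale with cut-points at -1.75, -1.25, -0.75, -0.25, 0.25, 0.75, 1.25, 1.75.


Stanine boundaries: [-1.75, -1.25, -0.75, -0.25, 0.25, 0.75, 1.25, 1.75]
z = -1.41
Check each boundary:
  z >= -1.75 -> could be stanine 2
  z < -1.25
  z < -0.75
  z < -0.25
  z < 0.25
  z < 0.75
  z < 1.25
  z < 1.75
Highest qualifying boundary gives stanine = 2

2


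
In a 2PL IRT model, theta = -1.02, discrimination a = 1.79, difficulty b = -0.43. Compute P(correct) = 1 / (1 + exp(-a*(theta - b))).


a*(theta - b) = 1.79 * (-1.02 - -0.43) = -1.0561
exp(--1.0561) = 2.8751
P = 1 / (1 + 2.8751)
P = 0.2581

0.2581


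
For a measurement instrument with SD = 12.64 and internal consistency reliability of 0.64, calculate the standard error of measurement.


SEM = SD * sqrt(1 - rxx)
SEM = 12.64 * sqrt(1 - 0.64)
SEM = 12.64 * sqrt(0.36) = 12.64 * 0.6
SEM = 7.584

7.584


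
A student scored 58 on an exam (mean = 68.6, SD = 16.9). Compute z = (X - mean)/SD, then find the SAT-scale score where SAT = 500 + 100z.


z = (X - mean) / SD = (58 - 68.6) / 16.9
z = -10.6 / 16.9
z = -0.6272
SAT-scale = SAT = 500 + 100z
Carry z at full precision (z = -10.6 / 16.9) into the conversion:
SAT-scale = 500 + 100 * (-10.6 / 16.9) = 500 + -1060 / 16.9
SAT-scale = 500 + -62.7219
SAT-scale = 437.2781

437.2781


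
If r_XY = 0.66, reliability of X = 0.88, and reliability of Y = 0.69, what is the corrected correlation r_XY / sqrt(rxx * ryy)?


r_corrected = rxy / sqrt(rxx * ryy)
= 0.66 / sqrt(0.88 * 0.69)
= 0.66 / sqrt(0.6072)
= 0.66 / 0.77923
r_corrected = 0.847

0.847


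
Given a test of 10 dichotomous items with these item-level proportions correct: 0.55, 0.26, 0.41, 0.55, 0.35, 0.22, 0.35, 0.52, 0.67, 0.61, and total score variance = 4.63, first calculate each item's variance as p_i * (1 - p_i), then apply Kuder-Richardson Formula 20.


For each item, compute p_i * q_i:
  Item 1: 0.55 * 0.45 = 0.2475
  Item 2: 0.26 * 0.74 = 0.1924
  Item 3: 0.41 * 0.59 = 0.2419
  Item 4: 0.55 * 0.45 = 0.2475
  Item 5: 0.35 * 0.65 = 0.2275
  Item 6: 0.22 * 0.78 = 0.1716
  Item 7: 0.35 * 0.65 = 0.2275
  Item 8: 0.52 * 0.48 = 0.2496
  Item 9: 0.67 * 0.33 = 0.2211
  Item 10: 0.61 * 0.39 = 0.2379
Sum(p_i * q_i) = 0.2475 + 0.1924 + 0.2419 + 0.2475 + 0.2275 + 0.1716 + 0.2275 + 0.2496 + 0.2211 + 0.2379 = 2.2645
KR-20 = (k/(k-1)) * (1 - Sum(p_i*q_i) / Var_total)
= (10/9) * (1 - 2.2645/4.63)
= 1.1111 * 0.5109
KR-20 = 0.5677

0.5677


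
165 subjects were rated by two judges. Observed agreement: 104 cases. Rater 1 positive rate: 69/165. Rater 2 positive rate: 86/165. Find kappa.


P_o = 104/165 = 0.630303
P_e = (69*86 + 96*79) / 27225 = 0.496529
kappa = (P_o - P_e) / (1 - P_e)
kappa = (0.630303 - 0.496529) / (1 - 0.496529)
kappa = 0.2657

0.2657


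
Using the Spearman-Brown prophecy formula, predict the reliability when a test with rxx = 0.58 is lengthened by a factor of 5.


r_new = (n * rxx) / (1 + (n-1) * rxx)
r_new = (5 * 0.58) / (1 + 4 * 0.58)
r_new = 2.9 / 3.32
r_new = 0.8735

0.8735


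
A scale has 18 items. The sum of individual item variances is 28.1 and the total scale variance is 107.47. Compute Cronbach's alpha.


alpha = (k/(k-1)) * (1 - sum(si^2)/s_total^2)
= (18/17) * (1 - 28.1/107.47)
alpha = 0.782

0.782


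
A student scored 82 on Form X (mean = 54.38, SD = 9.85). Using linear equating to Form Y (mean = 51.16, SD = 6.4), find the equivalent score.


slope = SD_Y / SD_X = 6.4 / 9.85 ~ 0.6497
intercept = mean_Y - slope * mean_X = 51.16 - (6.4 / 9.85) * 54.38 ~ 15.8268
Y = slope * X + intercept. To avoid rounding drift from the rounded slope/intercept, evaluate the equivalent form Y = mean_Y + SD_Y * (X - mean_X) / SD_X at full precision:
Y = 51.16 + 6.4 * (82 - 54.38) / 9.85
Y = 51.16 + 6.4 * 27.62 / 9.85
Y = 51.16 + 176.768 / 9.85
Y = 51.16 + 17.946
Y = 69.106

69.106


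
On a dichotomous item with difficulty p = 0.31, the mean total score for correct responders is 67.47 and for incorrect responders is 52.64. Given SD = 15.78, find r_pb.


q = 1 - p = 0.69
rpb = ((M1 - M0) / SD) * sqrt(p * q)
rpb = ((67.47 - 52.64) / 15.78) * sqrt(0.31 * 0.69)
rpb = 0.4346

0.4346


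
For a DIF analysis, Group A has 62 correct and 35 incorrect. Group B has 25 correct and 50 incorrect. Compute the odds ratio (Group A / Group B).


Odds_A = 62/35 = 1.7714
Odds_B = 25/50 = 0.5
OR = Odds_A / Odds_B = 1.7714 / 0.5
Exactly, OR = (62 * 50) / (35 * 25) = 3100 / 875
OR = 3.5429

3.5429


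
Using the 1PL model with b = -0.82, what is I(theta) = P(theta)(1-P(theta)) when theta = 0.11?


P = 1/(1+exp(-(0.11--0.82))) = 0.7171
I = P*(1-P) = 0.7171 * 0.2829
I = 0.2029

0.2029


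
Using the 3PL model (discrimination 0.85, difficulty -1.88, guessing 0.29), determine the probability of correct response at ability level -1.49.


logit = 0.85*(-1.49 - -1.88) = 0.3315
P* = 1/(1 + exp(-0.3315)) = 0.5821
P = 0.29 + (1 - 0.29) * 0.5821
P = 0.7033

0.7033


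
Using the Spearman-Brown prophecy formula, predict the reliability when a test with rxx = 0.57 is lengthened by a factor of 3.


r_new = (n * rxx) / (1 + (n-1) * rxx)
r_new = (3 * 0.57) / (1 + 2 * 0.57)
r_new = 1.71 / 2.14
r_new = 0.7991

0.7991


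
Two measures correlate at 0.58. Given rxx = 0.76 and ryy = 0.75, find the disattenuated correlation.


r_corrected = rxy / sqrt(rxx * ryy)
= 0.58 / sqrt(0.76 * 0.75)
= 0.58 / sqrt(0.57)
= 0.58 / 0.754983
r_corrected = 0.7682

0.7682


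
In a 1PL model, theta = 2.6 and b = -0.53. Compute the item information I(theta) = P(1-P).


P = 1/(1+exp(-(2.6--0.53))) = 0.9581
I = P*(1-P) = 0.9581 * 0.0419
I = 0.0401

0.0401


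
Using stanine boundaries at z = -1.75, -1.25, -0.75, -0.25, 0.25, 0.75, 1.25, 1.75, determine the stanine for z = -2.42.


Stanine boundaries: [-1.75, -1.25, -0.75, -0.25, 0.25, 0.75, 1.25, 1.75]
z = -2.42
Check each boundary:
  z < -1.75
  z < -1.25
  z < -0.75
  z < -0.25
  z < 0.25
  z < 0.75
  z < 1.25
  z < 1.75
Highest qualifying boundary gives stanine = 1

1


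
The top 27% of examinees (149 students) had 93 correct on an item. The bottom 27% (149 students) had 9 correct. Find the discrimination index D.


p_upper = 93/149 = 0.6242
p_lower = 9/149 = 0.0604
D = 0.6242 - 0.0604 = 0.5638

0.5638


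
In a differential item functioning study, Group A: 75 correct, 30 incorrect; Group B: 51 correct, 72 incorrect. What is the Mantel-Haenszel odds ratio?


Odds_A = 75/30 = 2.5
Odds_B = 51/72 = 0.7083
OR = Odds_A / Odds_B = 2.5 / 0.7083
Exactly, OR = (75 * 72) / (30 * 51) = 5400 / 1530
OR = 3.5294

3.5294


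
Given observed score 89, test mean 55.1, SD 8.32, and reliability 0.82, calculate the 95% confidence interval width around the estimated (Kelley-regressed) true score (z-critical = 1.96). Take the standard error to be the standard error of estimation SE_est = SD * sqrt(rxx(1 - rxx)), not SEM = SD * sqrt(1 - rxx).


True score estimate = 0.82*89 + 0.18*55.1 = 82.898
SE_est = SD * sqrt(rxx * (1 - rxx)) = 8.32 * sqrt(0.82 * 0.18) = 8.32 * sqrt(0.1476) = 3.19644
CI = T_est +/- z * SE_est, so width = 2 * z * SE_est = 2 * 1.96 * 3.19644
Width = 12.53

12.53


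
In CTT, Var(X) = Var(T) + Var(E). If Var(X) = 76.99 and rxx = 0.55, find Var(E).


var_true = rxx * var_obs = 0.55 * 76.99 = 42.3445
var_error = var_obs - var_true
var_error = 76.99 - 42.3445
var_error = 34.6455

34.6455


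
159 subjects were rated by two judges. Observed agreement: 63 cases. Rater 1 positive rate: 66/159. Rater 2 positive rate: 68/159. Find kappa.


P_o = 63/159 = 0.396226
P_e = (66*68 + 93*91) / 25281 = 0.512282
kappa = (P_o - P_e) / (1 - P_e)
kappa = (0.396226 - 0.512282) / (1 - 0.512282)
kappa = -0.238

-0.238


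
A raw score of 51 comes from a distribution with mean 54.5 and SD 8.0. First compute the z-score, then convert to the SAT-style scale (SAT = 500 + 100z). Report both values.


z = (X - mean) / SD = (51 - 54.5) / 8.0
z = -3.5 / 8.0
z = -0.4375
SAT-scale = SAT = 500 + 100z
Carry z at full precision (z = -3.5 / 8.0) into the conversion:
SAT-scale = 500 + 100 * (-3.5 / 8.0) = 500 + -350 / 8.0
SAT-scale = 500 + -43.75
SAT-scale = 456.25

456.25
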